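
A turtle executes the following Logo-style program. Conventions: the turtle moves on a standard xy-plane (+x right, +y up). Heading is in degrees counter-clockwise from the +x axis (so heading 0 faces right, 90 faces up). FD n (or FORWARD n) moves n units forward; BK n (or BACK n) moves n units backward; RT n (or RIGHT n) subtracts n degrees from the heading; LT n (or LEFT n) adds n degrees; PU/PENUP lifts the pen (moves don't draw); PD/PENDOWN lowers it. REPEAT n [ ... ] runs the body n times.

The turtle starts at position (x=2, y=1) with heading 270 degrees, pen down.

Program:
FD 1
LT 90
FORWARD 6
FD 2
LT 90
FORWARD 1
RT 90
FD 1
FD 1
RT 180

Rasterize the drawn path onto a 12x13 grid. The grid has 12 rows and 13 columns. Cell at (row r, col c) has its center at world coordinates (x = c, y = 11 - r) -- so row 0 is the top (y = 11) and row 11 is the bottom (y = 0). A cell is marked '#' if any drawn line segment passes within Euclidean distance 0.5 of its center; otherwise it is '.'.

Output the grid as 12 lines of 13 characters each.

Segment 0: (2,1) -> (2,0)
Segment 1: (2,0) -> (8,-0)
Segment 2: (8,-0) -> (10,-0)
Segment 3: (10,-0) -> (10,1)
Segment 4: (10,1) -> (11,1)
Segment 5: (11,1) -> (12,1)

Answer: .............
.............
.............
.............
.............
.............
.............
.............
.............
.............
..#.......###
..#########..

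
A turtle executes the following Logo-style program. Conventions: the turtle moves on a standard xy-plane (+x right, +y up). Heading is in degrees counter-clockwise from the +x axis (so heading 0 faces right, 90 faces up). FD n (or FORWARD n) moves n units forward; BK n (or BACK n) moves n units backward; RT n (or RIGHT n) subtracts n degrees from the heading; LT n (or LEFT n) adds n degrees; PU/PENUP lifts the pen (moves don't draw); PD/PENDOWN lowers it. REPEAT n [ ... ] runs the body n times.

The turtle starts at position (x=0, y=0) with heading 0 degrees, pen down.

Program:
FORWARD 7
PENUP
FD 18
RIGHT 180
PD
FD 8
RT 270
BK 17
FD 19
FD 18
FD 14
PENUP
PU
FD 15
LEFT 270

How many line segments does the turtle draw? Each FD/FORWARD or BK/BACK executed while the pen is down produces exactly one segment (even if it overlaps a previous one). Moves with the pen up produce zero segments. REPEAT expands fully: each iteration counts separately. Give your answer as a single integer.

Answer: 6

Derivation:
Executing turtle program step by step:
Start: pos=(0,0), heading=0, pen down
FD 7: (0,0) -> (7,0) [heading=0, draw]
PU: pen up
FD 18: (7,0) -> (25,0) [heading=0, move]
RT 180: heading 0 -> 180
PD: pen down
FD 8: (25,0) -> (17,0) [heading=180, draw]
RT 270: heading 180 -> 270
BK 17: (17,0) -> (17,17) [heading=270, draw]
FD 19: (17,17) -> (17,-2) [heading=270, draw]
FD 18: (17,-2) -> (17,-20) [heading=270, draw]
FD 14: (17,-20) -> (17,-34) [heading=270, draw]
PU: pen up
PU: pen up
FD 15: (17,-34) -> (17,-49) [heading=270, move]
LT 270: heading 270 -> 180
Final: pos=(17,-49), heading=180, 6 segment(s) drawn
Segments drawn: 6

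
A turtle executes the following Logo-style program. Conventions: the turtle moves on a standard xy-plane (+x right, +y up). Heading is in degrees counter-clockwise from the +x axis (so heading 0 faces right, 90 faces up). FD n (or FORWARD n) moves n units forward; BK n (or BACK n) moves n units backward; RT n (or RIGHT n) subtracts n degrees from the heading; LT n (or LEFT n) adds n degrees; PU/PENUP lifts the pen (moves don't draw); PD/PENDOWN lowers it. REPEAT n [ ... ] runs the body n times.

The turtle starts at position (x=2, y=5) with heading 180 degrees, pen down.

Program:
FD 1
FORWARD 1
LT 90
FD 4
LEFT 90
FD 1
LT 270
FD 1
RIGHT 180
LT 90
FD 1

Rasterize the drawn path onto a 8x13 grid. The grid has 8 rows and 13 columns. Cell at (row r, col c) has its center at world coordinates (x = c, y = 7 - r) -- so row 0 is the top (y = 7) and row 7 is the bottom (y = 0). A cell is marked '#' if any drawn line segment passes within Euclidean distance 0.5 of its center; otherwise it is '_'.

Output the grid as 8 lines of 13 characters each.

Answer: _____________
_____________
###__________
#____________
#____________
#____________
##___________
##___________

Derivation:
Segment 0: (2,5) -> (1,5)
Segment 1: (1,5) -> (0,5)
Segment 2: (0,5) -> (-0,1)
Segment 3: (-0,1) -> (1,1)
Segment 4: (1,1) -> (1,-0)
Segment 5: (1,-0) -> (-0,0)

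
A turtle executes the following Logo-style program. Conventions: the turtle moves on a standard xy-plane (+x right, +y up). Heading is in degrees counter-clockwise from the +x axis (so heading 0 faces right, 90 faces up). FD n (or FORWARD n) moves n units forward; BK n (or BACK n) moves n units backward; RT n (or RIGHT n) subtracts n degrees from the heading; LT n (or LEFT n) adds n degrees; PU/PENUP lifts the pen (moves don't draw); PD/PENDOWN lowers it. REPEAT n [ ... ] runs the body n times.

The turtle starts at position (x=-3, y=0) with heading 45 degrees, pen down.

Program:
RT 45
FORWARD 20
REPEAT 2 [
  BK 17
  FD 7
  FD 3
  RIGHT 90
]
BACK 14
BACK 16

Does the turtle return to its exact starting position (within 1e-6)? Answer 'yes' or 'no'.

Answer: no

Derivation:
Executing turtle program step by step:
Start: pos=(-3,0), heading=45, pen down
RT 45: heading 45 -> 0
FD 20: (-3,0) -> (17,0) [heading=0, draw]
REPEAT 2 [
  -- iteration 1/2 --
  BK 17: (17,0) -> (0,0) [heading=0, draw]
  FD 7: (0,0) -> (7,0) [heading=0, draw]
  FD 3: (7,0) -> (10,0) [heading=0, draw]
  RT 90: heading 0 -> 270
  -- iteration 2/2 --
  BK 17: (10,0) -> (10,17) [heading=270, draw]
  FD 7: (10,17) -> (10,10) [heading=270, draw]
  FD 3: (10,10) -> (10,7) [heading=270, draw]
  RT 90: heading 270 -> 180
]
BK 14: (10,7) -> (24,7) [heading=180, draw]
BK 16: (24,7) -> (40,7) [heading=180, draw]
Final: pos=(40,7), heading=180, 9 segment(s) drawn

Start position: (-3, 0)
Final position: (40, 7)
Distance = 43.566; >= 1e-6 -> NOT closed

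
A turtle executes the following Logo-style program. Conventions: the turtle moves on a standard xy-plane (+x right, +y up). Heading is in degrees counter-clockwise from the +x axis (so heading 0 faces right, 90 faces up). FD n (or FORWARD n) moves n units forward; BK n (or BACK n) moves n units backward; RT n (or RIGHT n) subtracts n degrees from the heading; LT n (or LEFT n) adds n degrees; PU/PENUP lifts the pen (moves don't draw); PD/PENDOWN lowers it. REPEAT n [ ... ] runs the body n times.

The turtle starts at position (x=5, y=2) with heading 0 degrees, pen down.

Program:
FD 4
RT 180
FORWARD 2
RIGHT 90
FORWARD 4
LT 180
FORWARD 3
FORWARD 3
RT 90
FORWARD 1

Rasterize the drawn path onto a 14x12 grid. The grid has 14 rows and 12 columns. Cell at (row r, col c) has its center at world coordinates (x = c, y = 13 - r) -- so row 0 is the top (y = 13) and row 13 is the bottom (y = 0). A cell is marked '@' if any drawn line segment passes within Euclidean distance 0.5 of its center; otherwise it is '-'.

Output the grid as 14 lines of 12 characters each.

Segment 0: (5,2) -> (9,2)
Segment 1: (9,2) -> (7,2)
Segment 2: (7,2) -> (7,6)
Segment 3: (7,6) -> (7,3)
Segment 4: (7,3) -> (7,0)
Segment 5: (7,0) -> (6,-0)

Answer: ------------
------------
------------
------------
------------
------------
------------
-------@----
-------@----
-------@----
-------@----
-----@@@@@--
-------@----
------@@----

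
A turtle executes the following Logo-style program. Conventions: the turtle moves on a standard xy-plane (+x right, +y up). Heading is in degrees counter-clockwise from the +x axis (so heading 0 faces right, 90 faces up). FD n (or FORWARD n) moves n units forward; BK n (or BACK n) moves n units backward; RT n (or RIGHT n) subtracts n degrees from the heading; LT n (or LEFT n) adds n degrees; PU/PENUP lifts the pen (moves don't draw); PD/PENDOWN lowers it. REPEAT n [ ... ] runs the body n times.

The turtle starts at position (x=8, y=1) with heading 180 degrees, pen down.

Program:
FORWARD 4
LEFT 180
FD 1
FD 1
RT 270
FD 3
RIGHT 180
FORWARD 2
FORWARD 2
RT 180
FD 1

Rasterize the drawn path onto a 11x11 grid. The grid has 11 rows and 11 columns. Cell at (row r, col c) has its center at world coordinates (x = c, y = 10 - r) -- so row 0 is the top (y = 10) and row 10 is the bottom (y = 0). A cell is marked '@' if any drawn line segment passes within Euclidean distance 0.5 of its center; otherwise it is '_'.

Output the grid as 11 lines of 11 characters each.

Segment 0: (8,1) -> (4,1)
Segment 1: (4,1) -> (5,1)
Segment 2: (5,1) -> (6,1)
Segment 3: (6,1) -> (6,4)
Segment 4: (6,4) -> (6,2)
Segment 5: (6,2) -> (6,0)
Segment 6: (6,0) -> (6,1)

Answer: ___________
___________
___________
___________
___________
___________
______@____
______@____
______@____
____@@@@@__
______@____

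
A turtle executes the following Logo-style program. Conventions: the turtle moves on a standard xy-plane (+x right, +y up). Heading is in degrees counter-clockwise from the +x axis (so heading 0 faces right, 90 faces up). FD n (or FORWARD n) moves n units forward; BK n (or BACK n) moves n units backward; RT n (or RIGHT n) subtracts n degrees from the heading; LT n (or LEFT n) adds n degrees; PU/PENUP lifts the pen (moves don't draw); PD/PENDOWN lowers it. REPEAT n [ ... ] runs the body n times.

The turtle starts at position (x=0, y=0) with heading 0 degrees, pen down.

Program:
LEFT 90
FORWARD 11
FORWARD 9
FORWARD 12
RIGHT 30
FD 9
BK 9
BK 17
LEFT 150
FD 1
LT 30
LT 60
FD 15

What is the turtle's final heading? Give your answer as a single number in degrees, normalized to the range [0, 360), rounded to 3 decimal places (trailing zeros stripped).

Answer: 300

Derivation:
Executing turtle program step by step:
Start: pos=(0,0), heading=0, pen down
LT 90: heading 0 -> 90
FD 11: (0,0) -> (0,11) [heading=90, draw]
FD 9: (0,11) -> (0,20) [heading=90, draw]
FD 12: (0,20) -> (0,32) [heading=90, draw]
RT 30: heading 90 -> 60
FD 9: (0,32) -> (4.5,39.794) [heading=60, draw]
BK 9: (4.5,39.794) -> (0,32) [heading=60, draw]
BK 17: (0,32) -> (-8.5,17.278) [heading=60, draw]
LT 150: heading 60 -> 210
FD 1: (-8.5,17.278) -> (-9.366,16.778) [heading=210, draw]
LT 30: heading 210 -> 240
LT 60: heading 240 -> 300
FD 15: (-9.366,16.778) -> (-1.866,3.787) [heading=300, draw]
Final: pos=(-1.866,3.787), heading=300, 8 segment(s) drawn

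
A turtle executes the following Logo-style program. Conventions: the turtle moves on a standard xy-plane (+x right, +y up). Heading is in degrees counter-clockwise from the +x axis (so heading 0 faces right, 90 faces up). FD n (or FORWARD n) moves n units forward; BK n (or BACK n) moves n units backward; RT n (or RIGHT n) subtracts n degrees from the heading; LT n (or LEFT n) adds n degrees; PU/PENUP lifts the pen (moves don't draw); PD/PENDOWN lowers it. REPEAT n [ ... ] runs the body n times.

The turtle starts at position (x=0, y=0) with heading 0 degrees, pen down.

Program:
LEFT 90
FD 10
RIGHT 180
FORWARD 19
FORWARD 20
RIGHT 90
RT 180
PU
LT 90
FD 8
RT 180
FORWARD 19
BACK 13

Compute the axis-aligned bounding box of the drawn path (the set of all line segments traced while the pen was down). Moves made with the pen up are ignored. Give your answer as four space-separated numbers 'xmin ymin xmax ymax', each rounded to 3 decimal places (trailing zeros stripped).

Executing turtle program step by step:
Start: pos=(0,0), heading=0, pen down
LT 90: heading 0 -> 90
FD 10: (0,0) -> (0,10) [heading=90, draw]
RT 180: heading 90 -> 270
FD 19: (0,10) -> (0,-9) [heading=270, draw]
FD 20: (0,-9) -> (0,-29) [heading=270, draw]
RT 90: heading 270 -> 180
RT 180: heading 180 -> 0
PU: pen up
LT 90: heading 0 -> 90
FD 8: (0,-29) -> (0,-21) [heading=90, move]
RT 180: heading 90 -> 270
FD 19: (0,-21) -> (0,-40) [heading=270, move]
BK 13: (0,-40) -> (0,-27) [heading=270, move]
Final: pos=(0,-27), heading=270, 3 segment(s) drawn

Segment endpoints: x in {0, 0, 0, 0}, y in {-29, -9, 0, 10}
xmin=0, ymin=-29, xmax=0, ymax=10

Answer: 0 -29 0 10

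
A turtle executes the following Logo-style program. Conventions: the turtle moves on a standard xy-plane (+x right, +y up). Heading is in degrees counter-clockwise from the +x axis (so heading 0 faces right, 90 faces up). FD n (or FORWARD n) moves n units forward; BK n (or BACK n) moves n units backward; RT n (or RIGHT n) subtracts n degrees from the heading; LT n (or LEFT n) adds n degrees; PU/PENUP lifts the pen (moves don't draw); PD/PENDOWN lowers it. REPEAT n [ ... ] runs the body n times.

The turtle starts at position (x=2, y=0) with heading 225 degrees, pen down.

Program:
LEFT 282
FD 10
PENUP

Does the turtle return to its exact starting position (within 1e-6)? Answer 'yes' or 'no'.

Executing turtle program step by step:
Start: pos=(2,0), heading=225, pen down
LT 282: heading 225 -> 147
FD 10: (2,0) -> (-6.387,5.446) [heading=147, draw]
PU: pen up
Final: pos=(-6.387,5.446), heading=147, 1 segment(s) drawn

Start position: (2, 0)
Final position: (-6.387, 5.446)
Distance = 10; >= 1e-6 -> NOT closed

Answer: no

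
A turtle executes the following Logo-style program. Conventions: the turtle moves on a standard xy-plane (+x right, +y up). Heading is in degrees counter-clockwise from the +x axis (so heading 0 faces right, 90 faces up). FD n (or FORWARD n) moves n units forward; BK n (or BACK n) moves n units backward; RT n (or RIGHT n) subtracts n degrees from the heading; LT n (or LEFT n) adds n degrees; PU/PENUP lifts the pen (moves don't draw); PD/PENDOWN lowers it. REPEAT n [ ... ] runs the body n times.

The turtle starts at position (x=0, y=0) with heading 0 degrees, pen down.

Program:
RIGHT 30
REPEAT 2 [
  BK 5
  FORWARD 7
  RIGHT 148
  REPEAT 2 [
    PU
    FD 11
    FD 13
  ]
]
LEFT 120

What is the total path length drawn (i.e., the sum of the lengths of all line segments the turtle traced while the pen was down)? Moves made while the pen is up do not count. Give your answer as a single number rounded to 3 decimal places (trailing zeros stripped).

Answer: 12

Derivation:
Executing turtle program step by step:
Start: pos=(0,0), heading=0, pen down
RT 30: heading 0 -> 330
REPEAT 2 [
  -- iteration 1/2 --
  BK 5: (0,0) -> (-4.33,2.5) [heading=330, draw]
  FD 7: (-4.33,2.5) -> (1.732,-1) [heading=330, draw]
  RT 148: heading 330 -> 182
  REPEAT 2 [
    -- iteration 1/2 --
    PU: pen up
    FD 11: (1.732,-1) -> (-9.261,-1.384) [heading=182, move]
    FD 13: (-9.261,-1.384) -> (-22.253,-1.838) [heading=182, move]
    -- iteration 2/2 --
    PU: pen up
    FD 11: (-22.253,-1.838) -> (-33.247,-2.221) [heading=182, move]
    FD 13: (-33.247,-2.221) -> (-46.239,-2.675) [heading=182, move]
  ]
  -- iteration 2/2 --
  BK 5: (-46.239,-2.675) -> (-41.242,-2.501) [heading=182, move]
  FD 7: (-41.242,-2.501) -> (-48.237,-2.745) [heading=182, move]
  RT 148: heading 182 -> 34
  REPEAT 2 [
    -- iteration 1/2 --
    PU: pen up
    FD 11: (-48.237,-2.745) -> (-39.118,3.406) [heading=34, move]
    FD 13: (-39.118,3.406) -> (-28.341,10.676) [heading=34, move]
    -- iteration 2/2 --
    PU: pen up
    FD 11: (-28.341,10.676) -> (-19.221,16.827) [heading=34, move]
    FD 13: (-19.221,16.827) -> (-8.444,24.096) [heading=34, move]
  ]
]
LT 120: heading 34 -> 154
Final: pos=(-8.444,24.096), heading=154, 2 segment(s) drawn

Segment lengths:
  seg 1: (0,0) -> (-4.33,2.5), length = 5
  seg 2: (-4.33,2.5) -> (1.732,-1), length = 7
Total = 12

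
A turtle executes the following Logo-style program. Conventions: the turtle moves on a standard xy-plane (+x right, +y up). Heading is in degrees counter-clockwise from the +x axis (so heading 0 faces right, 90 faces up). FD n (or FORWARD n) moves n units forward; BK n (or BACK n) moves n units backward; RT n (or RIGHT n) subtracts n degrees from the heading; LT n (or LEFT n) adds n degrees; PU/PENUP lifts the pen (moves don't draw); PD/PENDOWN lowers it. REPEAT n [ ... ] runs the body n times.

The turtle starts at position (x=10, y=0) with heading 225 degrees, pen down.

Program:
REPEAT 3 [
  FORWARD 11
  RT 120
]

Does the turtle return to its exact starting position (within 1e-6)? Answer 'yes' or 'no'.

Answer: yes

Derivation:
Executing turtle program step by step:
Start: pos=(10,0), heading=225, pen down
REPEAT 3 [
  -- iteration 1/3 --
  FD 11: (10,0) -> (2.222,-7.778) [heading=225, draw]
  RT 120: heading 225 -> 105
  -- iteration 2/3 --
  FD 11: (2.222,-7.778) -> (-0.625,2.847) [heading=105, draw]
  RT 120: heading 105 -> 345
  -- iteration 3/3 --
  FD 11: (-0.625,2.847) -> (10,0) [heading=345, draw]
  RT 120: heading 345 -> 225
]
Final: pos=(10,0), heading=225, 3 segment(s) drawn

Start position: (10, 0)
Final position: (10, 0)
Distance = 0; < 1e-6 -> CLOSED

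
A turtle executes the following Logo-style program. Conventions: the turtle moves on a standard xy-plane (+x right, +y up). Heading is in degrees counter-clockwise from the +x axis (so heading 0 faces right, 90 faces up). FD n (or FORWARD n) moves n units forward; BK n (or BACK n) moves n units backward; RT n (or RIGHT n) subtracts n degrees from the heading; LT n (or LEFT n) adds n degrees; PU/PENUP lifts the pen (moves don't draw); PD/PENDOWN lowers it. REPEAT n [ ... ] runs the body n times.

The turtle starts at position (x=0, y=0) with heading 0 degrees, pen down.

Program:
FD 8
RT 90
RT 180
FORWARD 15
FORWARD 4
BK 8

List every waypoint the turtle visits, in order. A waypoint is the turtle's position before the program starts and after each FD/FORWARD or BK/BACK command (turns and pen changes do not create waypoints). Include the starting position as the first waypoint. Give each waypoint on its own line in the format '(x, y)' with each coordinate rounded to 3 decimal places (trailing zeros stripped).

Executing turtle program step by step:
Start: pos=(0,0), heading=0, pen down
FD 8: (0,0) -> (8,0) [heading=0, draw]
RT 90: heading 0 -> 270
RT 180: heading 270 -> 90
FD 15: (8,0) -> (8,15) [heading=90, draw]
FD 4: (8,15) -> (8,19) [heading=90, draw]
BK 8: (8,19) -> (8,11) [heading=90, draw]
Final: pos=(8,11), heading=90, 4 segment(s) drawn
Waypoints (5 total):
(0, 0)
(8, 0)
(8, 15)
(8, 19)
(8, 11)

Answer: (0, 0)
(8, 0)
(8, 15)
(8, 19)
(8, 11)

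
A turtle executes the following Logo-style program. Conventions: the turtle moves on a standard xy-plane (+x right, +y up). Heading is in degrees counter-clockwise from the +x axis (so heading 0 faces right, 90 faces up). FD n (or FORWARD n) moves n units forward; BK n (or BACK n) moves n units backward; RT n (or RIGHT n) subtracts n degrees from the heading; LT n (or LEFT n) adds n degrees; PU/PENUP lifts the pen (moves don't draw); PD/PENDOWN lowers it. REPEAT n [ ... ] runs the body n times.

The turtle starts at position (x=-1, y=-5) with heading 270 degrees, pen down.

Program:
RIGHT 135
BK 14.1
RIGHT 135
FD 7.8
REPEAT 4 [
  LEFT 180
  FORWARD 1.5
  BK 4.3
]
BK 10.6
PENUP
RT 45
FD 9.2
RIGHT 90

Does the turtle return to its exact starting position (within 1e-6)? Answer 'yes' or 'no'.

Answer: no

Derivation:
Executing turtle program step by step:
Start: pos=(-1,-5), heading=270, pen down
RT 135: heading 270 -> 135
BK 14.1: (-1,-5) -> (8.97,-14.97) [heading=135, draw]
RT 135: heading 135 -> 0
FD 7.8: (8.97,-14.97) -> (16.77,-14.97) [heading=0, draw]
REPEAT 4 [
  -- iteration 1/4 --
  LT 180: heading 0 -> 180
  FD 1.5: (16.77,-14.97) -> (15.27,-14.97) [heading=180, draw]
  BK 4.3: (15.27,-14.97) -> (19.57,-14.97) [heading=180, draw]
  -- iteration 2/4 --
  LT 180: heading 180 -> 0
  FD 1.5: (19.57,-14.97) -> (21.07,-14.97) [heading=0, draw]
  BK 4.3: (21.07,-14.97) -> (16.77,-14.97) [heading=0, draw]
  -- iteration 3/4 --
  LT 180: heading 0 -> 180
  FD 1.5: (16.77,-14.97) -> (15.27,-14.97) [heading=180, draw]
  BK 4.3: (15.27,-14.97) -> (19.57,-14.97) [heading=180, draw]
  -- iteration 4/4 --
  LT 180: heading 180 -> 0
  FD 1.5: (19.57,-14.97) -> (21.07,-14.97) [heading=0, draw]
  BK 4.3: (21.07,-14.97) -> (16.77,-14.97) [heading=0, draw]
]
BK 10.6: (16.77,-14.97) -> (6.17,-14.97) [heading=0, draw]
PU: pen up
RT 45: heading 0 -> 315
FD 9.2: (6.17,-14.97) -> (12.676,-21.476) [heading=315, move]
RT 90: heading 315 -> 225
Final: pos=(12.676,-21.476), heading=225, 11 segment(s) drawn

Start position: (-1, -5)
Final position: (12.676, -21.476)
Distance = 21.412; >= 1e-6 -> NOT closed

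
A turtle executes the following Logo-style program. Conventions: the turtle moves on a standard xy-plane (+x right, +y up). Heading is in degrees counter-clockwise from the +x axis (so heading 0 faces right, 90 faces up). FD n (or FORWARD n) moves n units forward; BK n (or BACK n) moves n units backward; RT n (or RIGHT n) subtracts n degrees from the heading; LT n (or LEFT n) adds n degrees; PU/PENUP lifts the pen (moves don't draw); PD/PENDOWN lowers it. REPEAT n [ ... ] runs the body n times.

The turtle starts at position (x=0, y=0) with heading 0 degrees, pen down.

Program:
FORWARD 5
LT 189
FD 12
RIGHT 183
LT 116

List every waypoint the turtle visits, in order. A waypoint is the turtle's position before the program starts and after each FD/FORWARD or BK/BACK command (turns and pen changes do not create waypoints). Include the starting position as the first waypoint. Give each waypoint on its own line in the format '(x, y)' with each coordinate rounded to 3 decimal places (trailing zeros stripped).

Answer: (0, 0)
(5, 0)
(-6.852, -1.877)

Derivation:
Executing turtle program step by step:
Start: pos=(0,0), heading=0, pen down
FD 5: (0,0) -> (5,0) [heading=0, draw]
LT 189: heading 0 -> 189
FD 12: (5,0) -> (-6.852,-1.877) [heading=189, draw]
RT 183: heading 189 -> 6
LT 116: heading 6 -> 122
Final: pos=(-6.852,-1.877), heading=122, 2 segment(s) drawn
Waypoints (3 total):
(0, 0)
(5, 0)
(-6.852, -1.877)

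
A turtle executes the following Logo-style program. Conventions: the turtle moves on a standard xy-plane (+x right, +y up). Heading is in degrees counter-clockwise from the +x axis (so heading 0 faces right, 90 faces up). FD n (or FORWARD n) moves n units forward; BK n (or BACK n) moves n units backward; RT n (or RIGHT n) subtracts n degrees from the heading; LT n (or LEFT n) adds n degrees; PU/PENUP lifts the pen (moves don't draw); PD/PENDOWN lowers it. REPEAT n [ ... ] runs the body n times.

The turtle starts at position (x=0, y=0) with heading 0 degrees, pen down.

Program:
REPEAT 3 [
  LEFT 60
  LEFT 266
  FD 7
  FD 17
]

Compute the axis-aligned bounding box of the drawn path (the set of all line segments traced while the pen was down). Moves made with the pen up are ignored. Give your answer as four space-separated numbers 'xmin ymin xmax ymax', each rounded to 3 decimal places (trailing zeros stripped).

Answer: 0 -59.149 28.887 0

Derivation:
Executing turtle program step by step:
Start: pos=(0,0), heading=0, pen down
REPEAT 3 [
  -- iteration 1/3 --
  LT 60: heading 0 -> 60
  LT 266: heading 60 -> 326
  FD 7: (0,0) -> (5.803,-3.914) [heading=326, draw]
  FD 17: (5.803,-3.914) -> (19.897,-13.421) [heading=326, draw]
  -- iteration 2/3 --
  LT 60: heading 326 -> 26
  LT 266: heading 26 -> 292
  FD 7: (19.897,-13.421) -> (22.519,-19.911) [heading=292, draw]
  FD 17: (22.519,-19.911) -> (28.887,-35.673) [heading=292, draw]
  -- iteration 3/3 --
  LT 60: heading 292 -> 352
  LT 266: heading 352 -> 258
  FD 7: (28.887,-35.673) -> (27.432,-42.52) [heading=258, draw]
  FD 17: (27.432,-42.52) -> (23.898,-59.149) [heading=258, draw]
]
Final: pos=(23.898,-59.149), heading=258, 6 segment(s) drawn

Segment endpoints: x in {0, 5.803, 19.897, 22.519, 23.898, 27.432, 28.887}, y in {-59.149, -42.52, -35.673, -19.911, -13.421, -3.914, 0}
xmin=0, ymin=-59.149, xmax=28.887, ymax=0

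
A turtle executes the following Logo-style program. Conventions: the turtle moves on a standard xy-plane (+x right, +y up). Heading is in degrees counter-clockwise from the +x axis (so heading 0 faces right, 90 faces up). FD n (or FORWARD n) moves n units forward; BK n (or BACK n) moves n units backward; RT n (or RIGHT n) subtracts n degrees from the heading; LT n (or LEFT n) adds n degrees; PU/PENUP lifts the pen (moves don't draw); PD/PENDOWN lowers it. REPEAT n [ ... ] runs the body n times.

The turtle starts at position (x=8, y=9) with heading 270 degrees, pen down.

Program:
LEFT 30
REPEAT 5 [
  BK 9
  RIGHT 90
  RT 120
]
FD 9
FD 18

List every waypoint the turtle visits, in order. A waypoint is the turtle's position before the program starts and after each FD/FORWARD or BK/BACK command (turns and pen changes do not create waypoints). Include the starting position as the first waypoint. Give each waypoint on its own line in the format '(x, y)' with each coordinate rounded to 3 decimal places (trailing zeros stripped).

Answer: (8, 9)
(3.5, 16.794)
(3.5, 7.794)
(8, 15.588)
(0.206, 11.088)
(9.206, 11.088)
(17, 6.588)
(32.588, -2.412)

Derivation:
Executing turtle program step by step:
Start: pos=(8,9), heading=270, pen down
LT 30: heading 270 -> 300
REPEAT 5 [
  -- iteration 1/5 --
  BK 9: (8,9) -> (3.5,16.794) [heading=300, draw]
  RT 90: heading 300 -> 210
  RT 120: heading 210 -> 90
  -- iteration 2/5 --
  BK 9: (3.5,16.794) -> (3.5,7.794) [heading=90, draw]
  RT 90: heading 90 -> 0
  RT 120: heading 0 -> 240
  -- iteration 3/5 --
  BK 9: (3.5,7.794) -> (8,15.588) [heading=240, draw]
  RT 90: heading 240 -> 150
  RT 120: heading 150 -> 30
  -- iteration 4/5 --
  BK 9: (8,15.588) -> (0.206,11.088) [heading=30, draw]
  RT 90: heading 30 -> 300
  RT 120: heading 300 -> 180
  -- iteration 5/5 --
  BK 9: (0.206,11.088) -> (9.206,11.088) [heading=180, draw]
  RT 90: heading 180 -> 90
  RT 120: heading 90 -> 330
]
FD 9: (9.206,11.088) -> (17,6.588) [heading=330, draw]
FD 18: (17,6.588) -> (32.588,-2.412) [heading=330, draw]
Final: pos=(32.588,-2.412), heading=330, 7 segment(s) drawn
Waypoints (8 total):
(8, 9)
(3.5, 16.794)
(3.5, 7.794)
(8, 15.588)
(0.206, 11.088)
(9.206, 11.088)
(17, 6.588)
(32.588, -2.412)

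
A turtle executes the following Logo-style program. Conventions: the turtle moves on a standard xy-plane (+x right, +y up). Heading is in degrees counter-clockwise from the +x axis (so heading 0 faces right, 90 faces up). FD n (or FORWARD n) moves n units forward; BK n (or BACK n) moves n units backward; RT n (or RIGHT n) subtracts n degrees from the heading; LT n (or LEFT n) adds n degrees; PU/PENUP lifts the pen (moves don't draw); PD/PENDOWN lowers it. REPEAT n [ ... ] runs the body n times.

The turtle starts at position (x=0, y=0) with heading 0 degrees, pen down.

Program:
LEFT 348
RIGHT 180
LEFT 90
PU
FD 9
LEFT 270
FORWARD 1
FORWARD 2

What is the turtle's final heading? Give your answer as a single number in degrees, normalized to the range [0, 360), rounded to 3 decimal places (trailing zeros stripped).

Answer: 168

Derivation:
Executing turtle program step by step:
Start: pos=(0,0), heading=0, pen down
LT 348: heading 0 -> 348
RT 180: heading 348 -> 168
LT 90: heading 168 -> 258
PU: pen up
FD 9: (0,0) -> (-1.871,-8.803) [heading=258, move]
LT 270: heading 258 -> 168
FD 1: (-1.871,-8.803) -> (-2.849,-8.595) [heading=168, move]
FD 2: (-2.849,-8.595) -> (-4.806,-8.18) [heading=168, move]
Final: pos=(-4.806,-8.18), heading=168, 0 segment(s) drawn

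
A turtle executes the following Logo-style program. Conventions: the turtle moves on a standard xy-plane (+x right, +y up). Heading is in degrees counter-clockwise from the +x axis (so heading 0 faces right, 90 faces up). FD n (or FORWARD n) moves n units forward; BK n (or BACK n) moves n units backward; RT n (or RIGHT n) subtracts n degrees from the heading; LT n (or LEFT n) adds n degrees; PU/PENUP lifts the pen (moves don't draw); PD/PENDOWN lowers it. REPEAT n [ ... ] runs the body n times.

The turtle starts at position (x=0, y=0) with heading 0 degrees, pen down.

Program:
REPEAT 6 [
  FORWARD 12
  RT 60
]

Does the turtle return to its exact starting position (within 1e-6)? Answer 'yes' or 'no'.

Answer: yes

Derivation:
Executing turtle program step by step:
Start: pos=(0,0), heading=0, pen down
REPEAT 6 [
  -- iteration 1/6 --
  FD 12: (0,0) -> (12,0) [heading=0, draw]
  RT 60: heading 0 -> 300
  -- iteration 2/6 --
  FD 12: (12,0) -> (18,-10.392) [heading=300, draw]
  RT 60: heading 300 -> 240
  -- iteration 3/6 --
  FD 12: (18,-10.392) -> (12,-20.785) [heading=240, draw]
  RT 60: heading 240 -> 180
  -- iteration 4/6 --
  FD 12: (12,-20.785) -> (0,-20.785) [heading=180, draw]
  RT 60: heading 180 -> 120
  -- iteration 5/6 --
  FD 12: (0,-20.785) -> (-6,-10.392) [heading=120, draw]
  RT 60: heading 120 -> 60
  -- iteration 6/6 --
  FD 12: (-6,-10.392) -> (0,0) [heading=60, draw]
  RT 60: heading 60 -> 0
]
Final: pos=(0,0), heading=0, 6 segment(s) drawn

Start position: (0, 0)
Final position: (0, 0)
Distance = 0; < 1e-6 -> CLOSED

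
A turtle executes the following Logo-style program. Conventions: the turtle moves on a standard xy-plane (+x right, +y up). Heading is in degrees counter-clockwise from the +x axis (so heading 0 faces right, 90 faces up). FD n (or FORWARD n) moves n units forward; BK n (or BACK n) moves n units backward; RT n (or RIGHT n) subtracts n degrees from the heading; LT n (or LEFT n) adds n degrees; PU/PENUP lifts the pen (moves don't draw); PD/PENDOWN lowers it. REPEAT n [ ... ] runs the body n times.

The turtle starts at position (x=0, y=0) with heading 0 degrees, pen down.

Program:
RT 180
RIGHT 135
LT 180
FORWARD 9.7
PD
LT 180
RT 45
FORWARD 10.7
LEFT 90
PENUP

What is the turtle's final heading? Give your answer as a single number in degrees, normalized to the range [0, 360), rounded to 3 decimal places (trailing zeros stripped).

Executing turtle program step by step:
Start: pos=(0,0), heading=0, pen down
RT 180: heading 0 -> 180
RT 135: heading 180 -> 45
LT 180: heading 45 -> 225
FD 9.7: (0,0) -> (-6.859,-6.859) [heading=225, draw]
PD: pen down
LT 180: heading 225 -> 45
RT 45: heading 45 -> 0
FD 10.7: (-6.859,-6.859) -> (3.841,-6.859) [heading=0, draw]
LT 90: heading 0 -> 90
PU: pen up
Final: pos=(3.841,-6.859), heading=90, 2 segment(s) drawn

Answer: 90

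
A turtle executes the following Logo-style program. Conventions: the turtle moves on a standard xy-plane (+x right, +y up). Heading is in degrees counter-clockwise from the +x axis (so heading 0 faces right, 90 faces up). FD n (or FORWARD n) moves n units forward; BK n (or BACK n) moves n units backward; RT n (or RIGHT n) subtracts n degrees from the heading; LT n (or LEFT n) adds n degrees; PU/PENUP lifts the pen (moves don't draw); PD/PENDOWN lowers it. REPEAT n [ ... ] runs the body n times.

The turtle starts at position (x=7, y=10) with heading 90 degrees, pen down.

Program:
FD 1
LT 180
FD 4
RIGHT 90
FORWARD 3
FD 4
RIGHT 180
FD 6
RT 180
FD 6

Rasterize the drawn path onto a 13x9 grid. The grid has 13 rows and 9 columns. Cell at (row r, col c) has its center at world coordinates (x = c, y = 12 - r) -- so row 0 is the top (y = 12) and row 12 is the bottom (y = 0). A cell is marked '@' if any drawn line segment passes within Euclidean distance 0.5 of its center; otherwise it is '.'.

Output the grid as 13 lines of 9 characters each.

Answer: .........
.......@.
.......@.
.......@.
.......@.
@@@@@@@@.
.........
.........
.........
.........
.........
.........
.........

Derivation:
Segment 0: (7,10) -> (7,11)
Segment 1: (7,11) -> (7,7)
Segment 2: (7,7) -> (4,7)
Segment 3: (4,7) -> (-0,7)
Segment 4: (-0,7) -> (6,7)
Segment 5: (6,7) -> (-0,7)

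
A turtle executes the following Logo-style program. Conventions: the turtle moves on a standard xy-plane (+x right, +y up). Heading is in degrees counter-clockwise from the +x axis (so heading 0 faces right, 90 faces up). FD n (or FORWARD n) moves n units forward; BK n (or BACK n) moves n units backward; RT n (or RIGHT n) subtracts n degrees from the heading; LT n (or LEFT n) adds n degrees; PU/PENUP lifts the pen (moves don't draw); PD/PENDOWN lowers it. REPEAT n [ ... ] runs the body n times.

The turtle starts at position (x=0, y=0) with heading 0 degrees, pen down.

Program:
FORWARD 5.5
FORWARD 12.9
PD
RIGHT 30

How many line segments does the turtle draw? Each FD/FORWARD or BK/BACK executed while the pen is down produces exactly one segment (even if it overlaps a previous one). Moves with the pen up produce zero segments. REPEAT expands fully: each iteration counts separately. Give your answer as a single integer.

Answer: 2

Derivation:
Executing turtle program step by step:
Start: pos=(0,0), heading=0, pen down
FD 5.5: (0,0) -> (5.5,0) [heading=0, draw]
FD 12.9: (5.5,0) -> (18.4,0) [heading=0, draw]
PD: pen down
RT 30: heading 0 -> 330
Final: pos=(18.4,0), heading=330, 2 segment(s) drawn
Segments drawn: 2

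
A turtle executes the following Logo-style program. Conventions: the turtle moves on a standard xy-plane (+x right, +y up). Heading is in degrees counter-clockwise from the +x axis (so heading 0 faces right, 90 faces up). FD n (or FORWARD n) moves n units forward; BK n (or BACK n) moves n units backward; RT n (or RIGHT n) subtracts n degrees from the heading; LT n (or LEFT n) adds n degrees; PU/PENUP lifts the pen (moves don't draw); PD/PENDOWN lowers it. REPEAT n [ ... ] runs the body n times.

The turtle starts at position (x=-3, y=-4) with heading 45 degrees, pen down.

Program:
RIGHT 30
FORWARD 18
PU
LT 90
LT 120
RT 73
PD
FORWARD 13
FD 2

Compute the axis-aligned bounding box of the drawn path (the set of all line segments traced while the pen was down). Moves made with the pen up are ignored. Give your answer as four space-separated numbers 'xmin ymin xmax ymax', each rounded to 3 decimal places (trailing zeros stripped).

Executing turtle program step by step:
Start: pos=(-3,-4), heading=45, pen down
RT 30: heading 45 -> 15
FD 18: (-3,-4) -> (14.387,0.659) [heading=15, draw]
PU: pen up
LT 90: heading 15 -> 105
LT 120: heading 105 -> 225
RT 73: heading 225 -> 152
PD: pen down
FD 13: (14.387,0.659) -> (2.908,6.762) [heading=152, draw]
FD 2: (2.908,6.762) -> (1.142,7.701) [heading=152, draw]
Final: pos=(1.142,7.701), heading=152, 3 segment(s) drawn

Segment endpoints: x in {-3, 1.142, 2.908, 14.387}, y in {-4, 0.659, 6.762, 7.701}
xmin=-3, ymin=-4, xmax=14.387, ymax=7.701

Answer: -3 -4 14.387 7.701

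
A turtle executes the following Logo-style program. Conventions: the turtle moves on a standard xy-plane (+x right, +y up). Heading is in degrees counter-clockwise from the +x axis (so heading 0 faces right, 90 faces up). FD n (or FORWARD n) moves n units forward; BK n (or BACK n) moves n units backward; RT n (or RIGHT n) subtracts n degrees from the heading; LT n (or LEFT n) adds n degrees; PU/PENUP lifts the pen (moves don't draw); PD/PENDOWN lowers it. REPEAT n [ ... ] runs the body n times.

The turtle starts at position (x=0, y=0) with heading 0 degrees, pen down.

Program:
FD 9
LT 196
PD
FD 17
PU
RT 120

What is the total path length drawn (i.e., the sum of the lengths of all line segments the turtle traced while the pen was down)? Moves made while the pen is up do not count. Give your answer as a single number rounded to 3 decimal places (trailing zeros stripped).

Executing turtle program step by step:
Start: pos=(0,0), heading=0, pen down
FD 9: (0,0) -> (9,0) [heading=0, draw]
LT 196: heading 0 -> 196
PD: pen down
FD 17: (9,0) -> (-7.341,-4.686) [heading=196, draw]
PU: pen up
RT 120: heading 196 -> 76
Final: pos=(-7.341,-4.686), heading=76, 2 segment(s) drawn

Segment lengths:
  seg 1: (0,0) -> (9,0), length = 9
  seg 2: (9,0) -> (-7.341,-4.686), length = 17
Total = 26

Answer: 26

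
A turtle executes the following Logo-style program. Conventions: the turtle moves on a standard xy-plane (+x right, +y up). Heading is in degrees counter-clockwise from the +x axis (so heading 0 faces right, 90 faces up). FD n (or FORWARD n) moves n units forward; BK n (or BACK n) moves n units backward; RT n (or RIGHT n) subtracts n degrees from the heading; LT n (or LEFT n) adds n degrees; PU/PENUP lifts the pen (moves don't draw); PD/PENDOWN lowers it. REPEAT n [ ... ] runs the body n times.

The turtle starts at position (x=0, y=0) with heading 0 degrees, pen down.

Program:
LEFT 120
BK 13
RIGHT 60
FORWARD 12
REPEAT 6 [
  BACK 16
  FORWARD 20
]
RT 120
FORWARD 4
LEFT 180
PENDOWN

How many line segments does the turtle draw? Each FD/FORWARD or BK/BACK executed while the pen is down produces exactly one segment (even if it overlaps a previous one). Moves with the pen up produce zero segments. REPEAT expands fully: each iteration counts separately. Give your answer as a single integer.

Answer: 15

Derivation:
Executing turtle program step by step:
Start: pos=(0,0), heading=0, pen down
LT 120: heading 0 -> 120
BK 13: (0,0) -> (6.5,-11.258) [heading=120, draw]
RT 60: heading 120 -> 60
FD 12: (6.5,-11.258) -> (12.5,-0.866) [heading=60, draw]
REPEAT 6 [
  -- iteration 1/6 --
  BK 16: (12.5,-0.866) -> (4.5,-14.722) [heading=60, draw]
  FD 20: (4.5,-14.722) -> (14.5,2.598) [heading=60, draw]
  -- iteration 2/6 --
  BK 16: (14.5,2.598) -> (6.5,-11.258) [heading=60, draw]
  FD 20: (6.5,-11.258) -> (16.5,6.062) [heading=60, draw]
  -- iteration 3/6 --
  BK 16: (16.5,6.062) -> (8.5,-7.794) [heading=60, draw]
  FD 20: (8.5,-7.794) -> (18.5,9.526) [heading=60, draw]
  -- iteration 4/6 --
  BK 16: (18.5,9.526) -> (10.5,-4.33) [heading=60, draw]
  FD 20: (10.5,-4.33) -> (20.5,12.99) [heading=60, draw]
  -- iteration 5/6 --
  BK 16: (20.5,12.99) -> (12.5,-0.866) [heading=60, draw]
  FD 20: (12.5,-0.866) -> (22.5,16.454) [heading=60, draw]
  -- iteration 6/6 --
  BK 16: (22.5,16.454) -> (14.5,2.598) [heading=60, draw]
  FD 20: (14.5,2.598) -> (24.5,19.919) [heading=60, draw]
]
RT 120: heading 60 -> 300
FD 4: (24.5,19.919) -> (26.5,16.454) [heading=300, draw]
LT 180: heading 300 -> 120
PD: pen down
Final: pos=(26.5,16.454), heading=120, 15 segment(s) drawn
Segments drawn: 15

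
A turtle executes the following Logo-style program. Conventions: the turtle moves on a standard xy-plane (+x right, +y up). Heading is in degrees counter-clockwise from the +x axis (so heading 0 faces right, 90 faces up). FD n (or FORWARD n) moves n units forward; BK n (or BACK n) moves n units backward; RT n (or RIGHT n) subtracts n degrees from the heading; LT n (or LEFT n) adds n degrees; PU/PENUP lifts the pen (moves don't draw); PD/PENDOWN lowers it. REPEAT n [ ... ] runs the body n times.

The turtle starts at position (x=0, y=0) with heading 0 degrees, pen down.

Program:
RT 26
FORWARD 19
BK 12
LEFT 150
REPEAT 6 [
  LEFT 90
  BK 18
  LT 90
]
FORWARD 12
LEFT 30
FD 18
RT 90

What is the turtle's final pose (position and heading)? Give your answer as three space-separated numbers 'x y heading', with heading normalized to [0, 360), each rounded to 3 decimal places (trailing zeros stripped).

Executing turtle program step by step:
Start: pos=(0,0), heading=0, pen down
RT 26: heading 0 -> 334
FD 19: (0,0) -> (17.077,-8.329) [heading=334, draw]
BK 12: (17.077,-8.329) -> (6.292,-3.069) [heading=334, draw]
LT 150: heading 334 -> 124
REPEAT 6 [
  -- iteration 1/6 --
  LT 90: heading 124 -> 214
  BK 18: (6.292,-3.069) -> (21.214,6.997) [heading=214, draw]
  LT 90: heading 214 -> 304
  -- iteration 2/6 --
  LT 90: heading 304 -> 34
  BK 18: (21.214,6.997) -> (6.292,-3.069) [heading=34, draw]
  LT 90: heading 34 -> 124
  -- iteration 3/6 --
  LT 90: heading 124 -> 214
  BK 18: (6.292,-3.069) -> (21.214,6.997) [heading=214, draw]
  LT 90: heading 214 -> 304
  -- iteration 4/6 --
  LT 90: heading 304 -> 34
  BK 18: (21.214,6.997) -> (6.292,-3.069) [heading=34, draw]
  LT 90: heading 34 -> 124
  -- iteration 5/6 --
  LT 90: heading 124 -> 214
  BK 18: (6.292,-3.069) -> (21.214,6.997) [heading=214, draw]
  LT 90: heading 214 -> 304
  -- iteration 6/6 --
  LT 90: heading 304 -> 34
  BK 18: (21.214,6.997) -> (6.292,-3.069) [heading=34, draw]
  LT 90: heading 34 -> 124
]
FD 12: (6.292,-3.069) -> (-0.419,6.88) [heading=124, draw]
LT 30: heading 124 -> 154
FD 18: (-0.419,6.88) -> (-16.597,14.771) [heading=154, draw]
RT 90: heading 154 -> 64
Final: pos=(-16.597,14.771), heading=64, 10 segment(s) drawn

Answer: -16.597 14.771 64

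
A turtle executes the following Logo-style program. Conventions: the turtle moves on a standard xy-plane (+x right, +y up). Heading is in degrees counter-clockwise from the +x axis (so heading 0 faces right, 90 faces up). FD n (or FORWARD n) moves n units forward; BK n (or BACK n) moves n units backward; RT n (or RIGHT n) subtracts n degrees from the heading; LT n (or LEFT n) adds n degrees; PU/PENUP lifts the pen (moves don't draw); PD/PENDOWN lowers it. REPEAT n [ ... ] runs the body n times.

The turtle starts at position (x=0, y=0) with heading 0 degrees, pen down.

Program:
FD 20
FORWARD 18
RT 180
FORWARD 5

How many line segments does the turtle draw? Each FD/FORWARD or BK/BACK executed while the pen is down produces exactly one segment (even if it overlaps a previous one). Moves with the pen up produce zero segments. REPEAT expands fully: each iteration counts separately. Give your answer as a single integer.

Executing turtle program step by step:
Start: pos=(0,0), heading=0, pen down
FD 20: (0,0) -> (20,0) [heading=0, draw]
FD 18: (20,0) -> (38,0) [heading=0, draw]
RT 180: heading 0 -> 180
FD 5: (38,0) -> (33,0) [heading=180, draw]
Final: pos=(33,0), heading=180, 3 segment(s) drawn
Segments drawn: 3

Answer: 3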